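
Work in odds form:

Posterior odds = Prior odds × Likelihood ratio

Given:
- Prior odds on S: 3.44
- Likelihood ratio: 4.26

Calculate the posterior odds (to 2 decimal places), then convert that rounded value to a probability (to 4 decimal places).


Step 1: Calculate posterior odds
Posterior odds = Prior odds × LR
               = 3.44 × 4.26
               = 14.65

Step 2: Convert to probability
P(S|E) = Posterior odds / (1 + Posterior odds)
       = 14.65 / (1 + 14.65)
       = 14.65 / 15.65
       = 0.9361

The evidence increased P(S) from 0.7748 to 0.9361.


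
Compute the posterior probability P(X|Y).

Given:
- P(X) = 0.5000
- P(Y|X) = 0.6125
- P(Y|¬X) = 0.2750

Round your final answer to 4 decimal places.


Bayes' theorem: P(X|Y) = P(Y|X) × P(X) / P(Y)

Step 1: Calculate P(Y) using law of total probability
P(Y) = P(Y|X)P(X) + P(Y|¬X)P(¬X)
     = 0.6125 × 0.5000 + 0.2750 × 0.5000
     = 0.30625000 + 0.13750000
     = 0.44375000

Step 2: Apply Bayes' theorem
P(X|Y) = P(Y|X) × P(X) / P(Y)
       = 0.30625000 / 0.44375000
       = 0.6901


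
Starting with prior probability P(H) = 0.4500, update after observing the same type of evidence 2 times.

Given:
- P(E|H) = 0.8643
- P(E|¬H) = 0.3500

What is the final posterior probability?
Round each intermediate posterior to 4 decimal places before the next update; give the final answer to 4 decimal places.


Sequential Bayesian updating:

Initial prior: P(H) = 0.4500

Update 1:
  P(E) = 0.8643 × 0.4500 + 0.3500 × 0.5500 = 0.38893500 + 0.19250000 = 0.58143500
  P(H|E) = 0.38893500 / 0.58143500 = 0.6689

Update 2:
  P(E) = 0.8643 × 0.6689 + 0.3500 × 0.3311 = 0.57813027 + 0.11588500 = 0.69401527
  P(H|E) = 0.57813027 / 0.69401527 = 0.8330

Final posterior: 0.8330


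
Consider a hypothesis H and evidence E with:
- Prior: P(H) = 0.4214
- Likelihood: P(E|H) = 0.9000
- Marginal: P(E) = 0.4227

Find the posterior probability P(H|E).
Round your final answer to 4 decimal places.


Using Bayes' theorem:

P(H|E) = P(E|H) × P(H) / P(E)
       = 0.9000 × 0.4214 / 0.4227
       = 0.37926000 / 0.4227
       = 0.8972

The evidence strengthens our belief in H.
Prior: 0.4214 → Posterior: 0.8972


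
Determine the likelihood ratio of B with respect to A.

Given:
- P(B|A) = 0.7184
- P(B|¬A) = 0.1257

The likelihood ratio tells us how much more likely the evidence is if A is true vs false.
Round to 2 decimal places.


Likelihood Ratio (LR) = P(B|A) / P(B|¬A)

LR = 0.7184 / 0.1257
   = 5.72

The evidence is 5.72 times more likely if A is true than if A is false.
Since LR > 1, the evidence supports A over ¬A.


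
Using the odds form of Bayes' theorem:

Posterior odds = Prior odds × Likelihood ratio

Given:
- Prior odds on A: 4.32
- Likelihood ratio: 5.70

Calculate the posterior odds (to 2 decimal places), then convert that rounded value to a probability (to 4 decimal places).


Step 1: Calculate posterior odds
Posterior odds = Prior odds × LR
               = 4.32 × 5.70
               = 24.62

Step 2: Convert to probability
P(A|E) = Posterior odds / (1 + Posterior odds)
       = 24.62 / (1 + 24.62)
       = 24.62 / 25.62
       = 0.9610

The evidence increased P(A) from 0.8120 to 0.9610.


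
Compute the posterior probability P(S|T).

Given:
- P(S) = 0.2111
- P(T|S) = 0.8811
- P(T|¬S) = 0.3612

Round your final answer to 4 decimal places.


Bayes' theorem: P(S|T) = P(T|S) × P(S) / P(T)

Step 1: Calculate P(T) using law of total probability
P(T) = P(T|S)P(S) + P(T|¬S)P(¬S)
     = 0.8811 × 0.2111 + 0.3612 × 0.7889
     = 0.18600021 + 0.28495068
     = 0.47095089

Step 2: Apply Bayes' theorem
P(S|T) = P(T|S) × P(S) / P(T)
       = 0.18600021 / 0.47095089
       = 0.3949


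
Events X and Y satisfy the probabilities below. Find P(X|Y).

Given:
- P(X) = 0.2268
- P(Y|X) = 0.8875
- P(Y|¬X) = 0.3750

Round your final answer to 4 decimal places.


Bayes' theorem: P(X|Y) = P(Y|X) × P(X) / P(Y)

Step 1: Calculate P(Y) using law of total probability
P(Y) = P(Y|X)P(X) + P(Y|¬X)P(¬X)
     = 0.8875 × 0.2268 + 0.3750 × 0.7732
     = 0.20128500 + 0.28995000
     = 0.49123500

Step 2: Apply Bayes' theorem
P(X|Y) = P(Y|X) × P(X) / P(Y)
       = 0.20128500 / 0.49123500
       = 0.4098


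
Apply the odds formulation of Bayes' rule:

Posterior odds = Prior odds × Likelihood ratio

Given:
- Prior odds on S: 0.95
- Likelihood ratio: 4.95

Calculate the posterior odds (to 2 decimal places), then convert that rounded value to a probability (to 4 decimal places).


Step 1: Calculate posterior odds
Posterior odds = Prior odds × LR
               = 0.95 × 4.95
               = 4.70

Step 2: Convert to probability
P(S|E) = Posterior odds / (1 + Posterior odds)
       = 4.70 / (1 + 4.70)
       = 4.70 / 5.70
       = 0.8246

The evidence increased P(S) from 0.4872 to 0.8246.


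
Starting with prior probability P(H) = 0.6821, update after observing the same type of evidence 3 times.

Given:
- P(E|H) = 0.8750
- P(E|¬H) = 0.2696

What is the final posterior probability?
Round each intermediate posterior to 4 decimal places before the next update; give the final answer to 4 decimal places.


Sequential Bayesian updating:

Initial prior: P(H) = 0.6821

Update 1:
  P(E) = 0.8750 × 0.6821 + 0.2696 × 0.3179 = 0.59683750 + 0.08570584 = 0.68254334
  P(H|E) = 0.59683750 / 0.68254334 = 0.8744

Update 2:
  P(E) = 0.8750 × 0.8744 + 0.2696 × 0.1256 = 0.76510000 + 0.03386176 = 0.79896176
  P(H|E) = 0.76510000 / 0.79896176 = 0.9576

Update 3:
  P(E) = 0.8750 × 0.9576 + 0.2696 × 0.0424 = 0.83790000 + 0.01143104 = 0.84933104
  P(H|E) = 0.83790000 / 0.84933104 = 0.9865

Final posterior: 0.9865


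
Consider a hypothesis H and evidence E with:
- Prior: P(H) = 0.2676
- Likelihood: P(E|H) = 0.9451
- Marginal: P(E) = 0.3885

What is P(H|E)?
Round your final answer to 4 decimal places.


Using Bayes' theorem:

P(H|E) = P(E|H) × P(H) / P(E)
       = 0.9451 × 0.2676 / 0.3885
       = 0.25290876 / 0.3885
       = 0.6510

The evidence strengthens our belief in H.
Prior: 0.2676 → Posterior: 0.6510


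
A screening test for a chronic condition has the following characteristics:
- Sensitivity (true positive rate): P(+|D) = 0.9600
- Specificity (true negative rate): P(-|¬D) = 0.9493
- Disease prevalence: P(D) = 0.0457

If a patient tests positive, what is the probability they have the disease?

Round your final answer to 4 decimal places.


Let D = has disease, + = positive test

Given:
- P(D) = 0.0457 (prevalence)
- P(+|D) = 0.9600 (sensitivity)
- P(-|¬D) = 0.9493 (specificity)
- P(+|¬D) = 0.0507 (false positive rate = 1 - specificity)

Step 1: Find P(+)
P(+) = P(+|D)P(D) + P(+|¬D)P(¬D)
     = 0.9600 × 0.0457 + 0.0507 × 0.9543
     = 0.04387200 + 0.04838301
     = 0.09225501

Step 2: Apply Bayes' theorem for P(D|+)
P(D|+) = P(+|D)P(D) / P(+)
       = 0.04387200 / 0.09225501
       = 0.4756


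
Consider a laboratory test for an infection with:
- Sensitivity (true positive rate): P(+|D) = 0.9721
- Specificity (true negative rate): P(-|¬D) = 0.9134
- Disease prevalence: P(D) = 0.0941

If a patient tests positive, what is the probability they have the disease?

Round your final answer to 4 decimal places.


Let D = has disease, + = positive test

Given:
- P(D) = 0.0941 (prevalence)
- P(+|D) = 0.9721 (sensitivity)
- P(-|¬D) = 0.9134 (specificity)
- P(+|¬D) = 0.0866 (false positive rate = 1 - specificity)

Step 1: Find P(+)
P(+) = P(+|D)P(D) + P(+|¬D)P(¬D)
     = 0.9721 × 0.0941 + 0.0866 × 0.9059
     = 0.09147461 + 0.07845094
     = 0.16992555

Step 2: Apply Bayes' theorem for P(D|+)
P(D|+) = P(+|D)P(D) / P(+)
       = 0.09147461 / 0.16992555
       = 0.5383


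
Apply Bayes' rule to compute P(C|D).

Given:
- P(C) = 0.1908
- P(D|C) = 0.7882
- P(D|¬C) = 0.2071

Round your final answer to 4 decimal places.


Bayes' theorem: P(C|D) = P(D|C) × P(C) / P(D)

Step 1: Calculate P(D) using law of total probability
P(D) = P(D|C)P(C) + P(D|¬C)P(¬C)
     = 0.7882 × 0.1908 + 0.2071 × 0.8092
     = 0.15038856 + 0.16758532
     = 0.31797388

Step 2: Apply Bayes' theorem
P(C|D) = P(D|C) × P(C) / P(D)
       = 0.15038856 / 0.31797388
       = 0.4730


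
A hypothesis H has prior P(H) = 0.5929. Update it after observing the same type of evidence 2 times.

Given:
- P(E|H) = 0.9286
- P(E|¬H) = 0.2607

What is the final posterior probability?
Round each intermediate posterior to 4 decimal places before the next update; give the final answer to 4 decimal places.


Sequential Bayesian updating:

Initial prior: P(H) = 0.5929

Update 1:
  P(E) = 0.9286 × 0.5929 + 0.2607 × 0.4071 = 0.55056694 + 0.10613097 = 0.65669791
  P(H|E) = 0.55056694 / 0.65669791 = 0.8384

Update 2:
  P(E) = 0.9286 × 0.8384 + 0.2607 × 0.1616 = 0.77853824 + 0.04212912 = 0.82066736
  P(H|E) = 0.77853824 / 0.82066736 = 0.9487

Final posterior: 0.9487


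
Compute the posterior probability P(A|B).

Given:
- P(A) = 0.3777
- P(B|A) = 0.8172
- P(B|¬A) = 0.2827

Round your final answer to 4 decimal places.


Bayes' theorem: P(A|B) = P(B|A) × P(A) / P(B)

Step 1: Calculate P(B) using law of total probability
P(B) = P(B|A)P(A) + P(B|¬A)P(¬A)
     = 0.8172 × 0.3777 + 0.2827 × 0.6223
     = 0.30865644 + 0.17592421
     = 0.48458065

Step 2: Apply Bayes' theorem
P(A|B) = P(B|A) × P(A) / P(B)
       = 0.30865644 / 0.48458065
       = 0.6370


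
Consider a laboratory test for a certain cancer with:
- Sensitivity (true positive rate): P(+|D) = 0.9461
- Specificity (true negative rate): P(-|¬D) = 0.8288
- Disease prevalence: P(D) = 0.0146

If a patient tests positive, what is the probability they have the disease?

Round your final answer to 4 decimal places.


Let D = has disease, + = positive test

Given:
- P(D) = 0.0146 (prevalence)
- P(+|D) = 0.9461 (sensitivity)
- P(-|¬D) = 0.8288 (specificity)
- P(+|¬D) = 0.1712 (false positive rate = 1 - specificity)

Step 1: Find P(+)
P(+) = P(+|D)P(D) + P(+|¬D)P(¬D)
     = 0.9461 × 0.0146 + 0.1712 × 0.9854
     = 0.01381306 + 0.16870048
     = 0.18251354

Step 2: Apply Bayes' theorem for P(D|+)
P(D|+) = P(+|D)P(D) / P(+)
       = 0.01381306 / 0.18251354
       = 0.0757


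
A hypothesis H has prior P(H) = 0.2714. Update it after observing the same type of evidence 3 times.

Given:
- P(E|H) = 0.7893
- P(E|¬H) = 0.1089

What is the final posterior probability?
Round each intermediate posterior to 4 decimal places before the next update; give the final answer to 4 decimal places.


Sequential Bayesian updating:

Initial prior: P(H) = 0.2714

Update 1:
  P(E) = 0.7893 × 0.2714 + 0.1089 × 0.7286 = 0.21421602 + 0.07934454 = 0.29356056
  P(H|E) = 0.21421602 / 0.29356056 = 0.7297

Update 2:
  P(E) = 0.7893 × 0.7297 + 0.1089 × 0.2703 = 0.57595221 + 0.02943567 = 0.60538788
  P(H|E) = 0.57595221 / 0.60538788 = 0.9514

Update 3:
  P(E) = 0.7893 × 0.9514 + 0.1089 × 0.0486 = 0.75094002 + 0.00529254 = 0.75623256
  P(H|E) = 0.75094002 / 0.75623256 = 0.9930

Final posterior: 0.9930


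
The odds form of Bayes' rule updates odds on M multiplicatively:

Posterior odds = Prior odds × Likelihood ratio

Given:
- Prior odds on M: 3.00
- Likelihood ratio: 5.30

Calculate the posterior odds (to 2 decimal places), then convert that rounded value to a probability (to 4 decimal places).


Step 1: Calculate posterior odds
Posterior odds = Prior odds × LR
               = 3.00 × 5.30
               = 15.90

Step 2: Convert to probability
P(M|E) = Posterior odds / (1 + Posterior odds)
       = 15.90 / (1 + 15.90)
       = 15.90 / 16.90
       = 0.9408

The evidence increased P(M) from 0.7500 to 0.9408.


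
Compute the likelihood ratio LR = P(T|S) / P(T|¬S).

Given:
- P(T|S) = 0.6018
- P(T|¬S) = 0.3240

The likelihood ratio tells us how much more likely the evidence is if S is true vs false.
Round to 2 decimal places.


Likelihood Ratio (LR) = P(T|S) / P(T|¬S)

LR = 0.6018 / 0.3240
   = 1.86

The evidence is 1.86 times more likely if S is true than if S is false.
Since LR > 1, the evidence supports S over ¬S.


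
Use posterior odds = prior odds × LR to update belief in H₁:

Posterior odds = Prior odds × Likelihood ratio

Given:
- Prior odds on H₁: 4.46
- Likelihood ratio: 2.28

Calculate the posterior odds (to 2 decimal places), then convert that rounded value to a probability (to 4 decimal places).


Step 1: Calculate posterior odds
Posterior odds = Prior odds × LR
               = 4.46 × 2.28
               = 10.17

Step 2: Convert to probability
P(H₁|E) = Posterior odds / (1 + Posterior odds)
       = 10.17 / (1 + 10.17)
       = 10.17 / 11.17
       = 0.9105

The evidence increased P(H₁) from 0.8168 to 0.9105.


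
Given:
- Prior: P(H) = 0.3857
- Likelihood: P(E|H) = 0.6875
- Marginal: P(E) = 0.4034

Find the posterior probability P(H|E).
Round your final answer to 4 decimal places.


Using Bayes' theorem:

P(H|E) = P(E|H) × P(H) / P(E)
       = 0.6875 × 0.3857 / 0.4034
       = 0.26516875 / 0.4034
       = 0.6573

The evidence strengthens our belief in H.
Prior: 0.3857 → Posterior: 0.6573


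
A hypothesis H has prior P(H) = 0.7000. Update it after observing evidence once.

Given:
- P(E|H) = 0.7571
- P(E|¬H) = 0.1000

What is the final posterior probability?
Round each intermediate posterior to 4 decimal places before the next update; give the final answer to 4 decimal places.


Sequential Bayesian updating:

Initial prior: P(H) = 0.7000

Update 1:
  P(E) = 0.7571 × 0.7000 + 0.1000 × 0.3000 = 0.52997000 + 0.03000000 = 0.55997000
  P(H|E) = 0.52997000 / 0.55997000 = 0.9464

Final posterior: 0.9464


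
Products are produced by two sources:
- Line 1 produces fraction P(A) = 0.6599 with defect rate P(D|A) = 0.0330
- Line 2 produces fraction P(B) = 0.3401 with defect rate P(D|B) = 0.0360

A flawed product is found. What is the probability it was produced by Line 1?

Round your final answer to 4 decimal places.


Let A = from Line 1, D = flawed

Given:
- P(A) = 0.6599, P(B) = 0.3401
- P(D|A) = 0.0330, P(D|B) = 0.0360

Step 1: Find P(D)
P(D) = P(D|A)P(A) + P(D|B)P(B)
     = 0.0330 × 0.6599 + 0.0360 × 0.3401
     = 0.02177670 + 0.01224360
     = 0.03402030

Step 2: Apply Bayes' theorem
P(A|D) = P(D|A)P(A) / P(D)
       = 0.02177670 / 0.03402030
       = 0.6401


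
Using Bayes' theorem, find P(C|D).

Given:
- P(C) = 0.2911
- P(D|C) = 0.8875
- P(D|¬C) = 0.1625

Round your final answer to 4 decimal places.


Bayes' theorem: P(C|D) = P(D|C) × P(C) / P(D)

Step 1: Calculate P(D) using law of total probability
P(D) = P(D|C)P(C) + P(D|¬C)P(¬C)
     = 0.8875 × 0.2911 + 0.1625 × 0.7089
     = 0.25835125 + 0.11519625
     = 0.37354750

Step 2: Apply Bayes' theorem
P(C|D) = P(D|C) × P(C) / P(D)
       = 0.25835125 / 0.37354750
       = 0.6916


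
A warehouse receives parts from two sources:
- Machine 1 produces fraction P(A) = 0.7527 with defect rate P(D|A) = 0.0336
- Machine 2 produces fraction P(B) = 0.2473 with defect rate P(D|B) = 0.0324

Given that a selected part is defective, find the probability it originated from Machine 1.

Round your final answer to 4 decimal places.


Let A = from Machine 1, D = defective

Given:
- P(A) = 0.7527, P(B) = 0.2473
- P(D|A) = 0.0336, P(D|B) = 0.0324

Step 1: Find P(D)
P(D) = P(D|A)P(A) + P(D|B)P(B)
     = 0.0336 × 0.7527 + 0.0324 × 0.2473
     = 0.02529072 + 0.00801252
     = 0.03330324

Step 2: Apply Bayes' theorem
P(A|D) = P(D|A)P(A) / P(D)
       = 0.02529072 / 0.03330324
       = 0.7594


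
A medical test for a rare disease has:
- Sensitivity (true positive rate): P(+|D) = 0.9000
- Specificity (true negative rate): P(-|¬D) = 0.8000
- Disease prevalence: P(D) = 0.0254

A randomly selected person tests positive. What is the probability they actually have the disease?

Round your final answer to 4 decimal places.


Let D = has disease, + = positive test

Given:
- P(D) = 0.0254 (prevalence)
- P(+|D) = 0.9000 (sensitivity)
- P(-|¬D) = 0.8000 (specificity)
- P(+|¬D) = 0.2000 (false positive rate = 1 - specificity)

Step 1: Find P(+)
P(+) = P(+|D)P(D) + P(+|¬D)P(¬D)
     = 0.9000 × 0.0254 + 0.2000 × 0.9746
     = 0.02286000 + 0.19492000
     = 0.21778000

Step 2: Apply Bayes' theorem for P(D|+)
P(D|+) = P(+|D)P(D) / P(+)
       = 0.02286000 / 0.21778000
       = 0.1050


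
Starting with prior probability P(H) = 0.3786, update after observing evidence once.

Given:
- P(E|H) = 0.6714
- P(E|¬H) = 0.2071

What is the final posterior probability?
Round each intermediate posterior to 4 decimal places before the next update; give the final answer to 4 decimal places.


Sequential Bayesian updating:

Initial prior: P(H) = 0.3786

Update 1:
  P(E) = 0.6714 × 0.3786 + 0.2071 × 0.6214 = 0.25419204 + 0.12869194 = 0.38288398
  P(H|E) = 0.25419204 / 0.38288398 = 0.6639

Final posterior: 0.6639


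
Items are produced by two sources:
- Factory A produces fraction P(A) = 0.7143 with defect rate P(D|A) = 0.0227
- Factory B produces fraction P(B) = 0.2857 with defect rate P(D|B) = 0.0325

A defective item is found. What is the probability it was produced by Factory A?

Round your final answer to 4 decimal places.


Let A = from Factory A, D = defective

Given:
- P(A) = 0.7143, P(B) = 0.2857
- P(D|A) = 0.0227, P(D|B) = 0.0325

Step 1: Find P(D)
P(D) = P(D|A)P(A) + P(D|B)P(B)
     = 0.0227 × 0.7143 + 0.0325 × 0.2857
     = 0.01621461 + 0.00928525
     = 0.02549986

Step 2: Apply Bayes' theorem
P(A|D) = P(D|A)P(A) / P(D)
       = 0.01621461 / 0.02549986
       = 0.6359


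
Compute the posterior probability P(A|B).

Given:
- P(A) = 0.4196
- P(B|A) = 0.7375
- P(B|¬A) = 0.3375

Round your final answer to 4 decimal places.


Bayes' theorem: P(A|B) = P(B|A) × P(A) / P(B)

Step 1: Calculate P(B) using law of total probability
P(B) = P(B|A)P(A) + P(B|¬A)P(¬A)
     = 0.7375 × 0.4196 + 0.3375 × 0.5804
     = 0.30945500 + 0.19588500
     = 0.50534000

Step 2: Apply Bayes' theorem
P(A|B) = P(B|A) × P(A) / P(B)
       = 0.30945500 / 0.50534000
       = 0.6124


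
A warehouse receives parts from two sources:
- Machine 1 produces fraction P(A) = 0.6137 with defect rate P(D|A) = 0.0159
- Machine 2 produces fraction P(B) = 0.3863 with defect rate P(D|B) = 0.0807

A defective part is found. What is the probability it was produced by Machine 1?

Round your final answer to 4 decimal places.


Let A = from Machine 1, D = defective

Given:
- P(A) = 0.6137, P(B) = 0.3863
- P(D|A) = 0.0159, P(D|B) = 0.0807

Step 1: Find P(D)
P(D) = P(D|A)P(A) + P(D|B)P(B)
     = 0.0159 × 0.6137 + 0.0807 × 0.3863
     = 0.00975783 + 0.03117441
     = 0.04093224

Step 2: Apply Bayes' theorem
P(A|D) = P(D|A)P(A) / P(D)
       = 0.00975783 / 0.04093224
       = 0.2384


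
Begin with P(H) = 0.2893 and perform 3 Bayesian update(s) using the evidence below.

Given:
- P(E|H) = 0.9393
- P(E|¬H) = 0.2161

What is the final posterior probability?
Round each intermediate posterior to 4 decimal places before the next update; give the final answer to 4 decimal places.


Sequential Bayesian updating:

Initial prior: P(H) = 0.2893

Update 1:
  P(E) = 0.9393 × 0.2893 + 0.2161 × 0.7107 = 0.27173949 + 0.15358227 = 0.42532176
  P(H|E) = 0.27173949 / 0.42532176 = 0.6389

Update 2:
  P(E) = 0.9393 × 0.6389 + 0.2161 × 0.3611 = 0.60011877 + 0.07803371 = 0.67815248
  P(H|E) = 0.60011877 / 0.67815248 = 0.8849

Update 3:
  P(E) = 0.9393 × 0.8849 + 0.2161 × 0.1151 = 0.83118657 + 0.02487311 = 0.85605968
  P(H|E) = 0.83118657 / 0.85605968 = 0.9709

Final posterior: 0.9709


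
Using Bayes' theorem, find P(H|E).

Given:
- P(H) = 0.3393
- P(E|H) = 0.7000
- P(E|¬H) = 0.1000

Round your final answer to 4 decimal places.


Bayes' theorem: P(H|E) = P(E|H) × P(H) / P(E)

Step 1: Calculate P(E) using law of total probability
P(E) = P(E|H)P(H) + P(E|¬H)P(¬H)
     = 0.7000 × 0.3393 + 0.1000 × 0.6607
     = 0.23751000 + 0.06607000
     = 0.30358000

Step 2: Apply Bayes' theorem
P(H|E) = P(E|H) × P(H) / P(E)
       = 0.23751000 / 0.30358000
       = 0.7824


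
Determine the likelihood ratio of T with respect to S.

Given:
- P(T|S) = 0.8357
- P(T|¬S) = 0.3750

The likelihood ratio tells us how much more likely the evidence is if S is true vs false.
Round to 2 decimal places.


Likelihood Ratio (LR) = P(T|S) / P(T|¬S)

LR = 0.8357 / 0.3750
   = 2.23

The evidence is 2.23 times more likely if S is true than if S is false.
Because LR exceeds 1, T is evidence for S.


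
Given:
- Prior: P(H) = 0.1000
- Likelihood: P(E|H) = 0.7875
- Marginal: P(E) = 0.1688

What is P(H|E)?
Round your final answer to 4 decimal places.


Using Bayes' theorem:

P(H|E) = P(E|H) × P(H) / P(E)
       = 0.7875 × 0.1000 / 0.1688
       = 0.07875000 / 0.1688
       = 0.4665

The evidence strengthens our belief in H.
Prior: 0.1000 → Posterior: 0.4665


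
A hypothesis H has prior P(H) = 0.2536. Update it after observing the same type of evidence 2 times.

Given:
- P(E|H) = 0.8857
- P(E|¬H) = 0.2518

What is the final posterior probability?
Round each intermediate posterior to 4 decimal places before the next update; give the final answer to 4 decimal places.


Sequential Bayesian updating:

Initial prior: P(H) = 0.2536

Update 1:
  P(E) = 0.8857 × 0.2536 + 0.2518 × 0.7464 = 0.22461352 + 0.18794352 = 0.41255704
  P(H|E) = 0.22461352 / 0.41255704 = 0.5444

Update 2:
  P(E) = 0.8857 × 0.5444 + 0.2518 × 0.4556 = 0.48217508 + 0.11472008 = 0.59689516
  P(H|E) = 0.48217508 / 0.59689516 = 0.8078

Final posterior: 0.8078


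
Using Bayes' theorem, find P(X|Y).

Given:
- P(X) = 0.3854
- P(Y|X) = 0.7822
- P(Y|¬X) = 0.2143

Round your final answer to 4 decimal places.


Bayes' theorem: P(X|Y) = P(Y|X) × P(X) / P(Y)

Step 1: Calculate P(Y) using law of total probability
P(Y) = P(Y|X)P(X) + P(Y|¬X)P(¬X)
     = 0.7822 × 0.3854 + 0.2143 × 0.6146
     = 0.30145988 + 0.13170878
     = 0.43316866

Step 2: Apply Bayes' theorem
P(X|Y) = P(Y|X) × P(X) / P(Y)
       = 0.30145988 / 0.43316866
       = 0.6959


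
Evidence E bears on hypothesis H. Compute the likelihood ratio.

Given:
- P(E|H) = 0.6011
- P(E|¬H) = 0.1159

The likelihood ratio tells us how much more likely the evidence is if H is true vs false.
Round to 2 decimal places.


Likelihood Ratio (LR) = P(E|H) / P(E|¬H)

LR = 0.6011 / 0.1159
   = 5.19

The evidence is 5.19 times more likely if H is true than if H is false.
LR > 1, so observing E raises the odds in favor of H.


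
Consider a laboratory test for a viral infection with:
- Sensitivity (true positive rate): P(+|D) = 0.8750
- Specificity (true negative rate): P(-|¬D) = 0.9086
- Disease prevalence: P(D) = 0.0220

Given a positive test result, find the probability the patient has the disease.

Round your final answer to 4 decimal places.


Let D = has disease, + = positive test

Given:
- P(D) = 0.0220 (prevalence)
- P(+|D) = 0.8750 (sensitivity)
- P(-|¬D) = 0.9086 (specificity)
- P(+|¬D) = 0.0914 (false positive rate = 1 - specificity)

Step 1: Find P(+)
P(+) = P(+|D)P(D) + P(+|¬D)P(¬D)
     = 0.8750 × 0.0220 + 0.0914 × 0.9780
     = 0.01925000 + 0.08938920
     = 0.10863920

Step 2: Apply Bayes' theorem for P(D|+)
P(D|+) = P(+|D)P(D) / P(+)
       = 0.01925000 / 0.10863920
       = 0.1772


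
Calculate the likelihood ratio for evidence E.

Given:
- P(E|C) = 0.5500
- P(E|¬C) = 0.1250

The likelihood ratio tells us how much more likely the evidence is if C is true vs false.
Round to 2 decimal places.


Likelihood Ratio (LR) = P(E|C) / P(E|¬C)

LR = 0.5500 / 0.1250
   = 4.40

The evidence is 4.40 times more likely if C is true than if C is false.
LR > 1, so observing E raises the odds in favor of C.


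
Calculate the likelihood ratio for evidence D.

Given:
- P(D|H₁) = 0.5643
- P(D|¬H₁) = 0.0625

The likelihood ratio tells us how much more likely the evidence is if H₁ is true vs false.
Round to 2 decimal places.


Likelihood Ratio (LR) = P(D|H₁) / P(D|¬H₁)

LR = 0.5643 / 0.0625
   = 9.03

The evidence is 9.03 times more likely if H₁ is true than if H₁ is false.
Since LR > 1, the evidence supports H₁ over ¬H₁.


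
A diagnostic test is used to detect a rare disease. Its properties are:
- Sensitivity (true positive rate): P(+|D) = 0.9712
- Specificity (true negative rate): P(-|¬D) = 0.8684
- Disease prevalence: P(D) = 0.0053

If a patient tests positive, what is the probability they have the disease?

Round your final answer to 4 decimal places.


Let D = has disease, + = positive test

Given:
- P(D) = 0.0053 (prevalence)
- P(+|D) = 0.9712 (sensitivity)
- P(-|¬D) = 0.8684 (specificity)
- P(+|¬D) = 0.1316 (false positive rate = 1 - specificity)

Step 1: Find P(+)
P(+) = P(+|D)P(D) + P(+|¬D)P(¬D)
     = 0.9712 × 0.0053 + 0.1316 × 0.9947
     = 0.00514736 + 0.13090252
     = 0.13604988

Step 2: Apply Bayes' theorem for P(D|+)
P(D|+) = P(+|D)P(D) / P(+)
       = 0.00514736 / 0.13604988
       = 0.0378


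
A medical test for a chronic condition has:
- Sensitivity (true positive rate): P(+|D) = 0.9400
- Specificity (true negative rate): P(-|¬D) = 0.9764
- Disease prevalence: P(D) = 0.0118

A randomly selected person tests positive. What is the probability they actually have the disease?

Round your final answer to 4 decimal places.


Let D = has disease, + = positive test

Given:
- P(D) = 0.0118 (prevalence)
- P(+|D) = 0.9400 (sensitivity)
- P(-|¬D) = 0.9764 (specificity)
- P(+|¬D) = 0.0236 (false positive rate = 1 - specificity)

Step 1: Find P(+)
P(+) = P(+|D)P(D) + P(+|¬D)P(¬D)
     = 0.9400 × 0.0118 + 0.0236 × 0.9882
     = 0.01109200 + 0.02332152
     = 0.03441352

Step 2: Apply Bayes' theorem for P(D|+)
P(D|+) = P(+|D)P(D) / P(+)
       = 0.01109200 / 0.03441352
       = 0.3223


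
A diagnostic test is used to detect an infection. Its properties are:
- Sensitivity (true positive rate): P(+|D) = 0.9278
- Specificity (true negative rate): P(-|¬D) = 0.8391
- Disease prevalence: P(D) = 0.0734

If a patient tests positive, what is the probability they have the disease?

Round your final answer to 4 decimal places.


Let D = has disease, + = positive test

Given:
- P(D) = 0.0734 (prevalence)
- P(+|D) = 0.9278 (sensitivity)
- P(-|¬D) = 0.8391 (specificity)
- P(+|¬D) = 0.1609 (false positive rate = 1 - specificity)

Step 1: Find P(+)
P(+) = P(+|D)P(D) + P(+|¬D)P(¬D)
     = 0.9278 × 0.0734 + 0.1609 × 0.9266
     = 0.06810052 + 0.14908994
     = 0.21719046

Step 2: Apply Bayes' theorem for P(D|+)
P(D|+) = P(+|D)P(D) / P(+)
       = 0.06810052 / 0.21719046
       = 0.3136


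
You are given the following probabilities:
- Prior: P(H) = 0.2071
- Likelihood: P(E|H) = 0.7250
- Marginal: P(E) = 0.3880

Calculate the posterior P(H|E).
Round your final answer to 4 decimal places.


Using Bayes' theorem:

P(H|E) = P(E|H) × P(H) / P(E)
       = 0.7250 × 0.2071 / 0.3880
       = 0.15014750 / 0.3880
       = 0.3870

The evidence strengthens our belief in H.
Prior: 0.2071 → Posterior: 0.3870


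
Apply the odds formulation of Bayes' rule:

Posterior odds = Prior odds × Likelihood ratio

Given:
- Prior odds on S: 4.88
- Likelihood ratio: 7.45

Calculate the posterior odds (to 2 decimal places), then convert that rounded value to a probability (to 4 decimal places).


Step 1: Calculate posterior odds
Posterior odds = Prior odds × LR
               = 4.88 × 7.45
               = 36.36

Step 2: Convert to probability
P(S|E) = Posterior odds / (1 + Posterior odds)
       = 36.36 / (1 + 36.36)
       = 36.36 / 37.36
       = 0.9732

The evidence increased P(S) from 0.8299 to 0.9732.


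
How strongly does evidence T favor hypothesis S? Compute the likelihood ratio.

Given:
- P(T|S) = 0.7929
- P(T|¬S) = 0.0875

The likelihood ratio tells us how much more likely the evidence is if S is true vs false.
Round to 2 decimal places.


Likelihood Ratio (LR) = P(T|S) / P(T|¬S)

LR = 0.7929 / 0.0875
   = 9.06

The evidence is 9.06 times more likely if S is true than if S is false.
Because LR exceeds 1, T is evidence for S.


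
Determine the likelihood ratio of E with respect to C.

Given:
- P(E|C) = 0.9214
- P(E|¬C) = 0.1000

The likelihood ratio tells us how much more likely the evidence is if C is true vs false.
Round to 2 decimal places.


Likelihood Ratio (LR) = P(E|C) / P(E|¬C)

LR = 0.9214 / 0.1000
   = 9.21

The evidence is 9.21 times more likely if C is true than if C is false.
Since LR > 1, the evidence supports C over ¬C.


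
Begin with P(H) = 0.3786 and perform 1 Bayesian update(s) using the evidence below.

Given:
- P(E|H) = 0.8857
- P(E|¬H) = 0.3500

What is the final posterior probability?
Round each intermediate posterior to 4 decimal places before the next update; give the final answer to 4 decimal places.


Sequential Bayesian updating:

Initial prior: P(H) = 0.3786

Update 1:
  P(E) = 0.8857 × 0.3786 + 0.3500 × 0.6214 = 0.33532602 + 0.21749000 = 0.55281602
  P(H|E) = 0.33532602 / 0.55281602 = 0.6066

Final posterior: 0.6066


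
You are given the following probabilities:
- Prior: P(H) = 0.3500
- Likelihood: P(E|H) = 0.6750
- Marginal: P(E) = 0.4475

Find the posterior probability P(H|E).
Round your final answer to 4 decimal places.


Using Bayes' theorem:

P(H|E) = P(E|H) × P(H) / P(E)
       = 0.6750 × 0.3500 / 0.4475
       = 0.23625000 / 0.4475
       = 0.5279

The evidence strengthens our belief in H.
Prior: 0.3500 → Posterior: 0.5279


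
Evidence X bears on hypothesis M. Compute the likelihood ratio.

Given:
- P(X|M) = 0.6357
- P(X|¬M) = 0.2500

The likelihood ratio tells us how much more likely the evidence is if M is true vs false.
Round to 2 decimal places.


Likelihood Ratio (LR) = P(X|M) / P(X|¬M)

LR = 0.6357 / 0.2500
   = 2.54

The evidence is 2.54 times more likely if M is true than if M is false.
Since LR > 1, the evidence supports M over ¬M.


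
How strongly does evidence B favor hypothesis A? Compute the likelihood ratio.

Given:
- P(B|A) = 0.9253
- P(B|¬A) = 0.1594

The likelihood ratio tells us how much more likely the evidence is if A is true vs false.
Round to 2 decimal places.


Likelihood Ratio (LR) = P(B|A) / P(B|¬A)

LR = 0.9253 / 0.1594
   = 5.80

The evidence is 5.80 times more likely if A is true than if A is false.
LR > 1, so observing B raises the odds in favor of A.


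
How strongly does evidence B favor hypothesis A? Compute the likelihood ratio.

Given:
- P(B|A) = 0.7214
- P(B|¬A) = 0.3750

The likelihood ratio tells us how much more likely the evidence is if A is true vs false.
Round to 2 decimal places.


Likelihood Ratio (LR) = P(B|A) / P(B|¬A)

LR = 0.7214 / 0.3750
   = 1.92

The evidence is 1.92 times more likely if A is true than if A is false.
Because LR exceeds 1, B is evidence for A.


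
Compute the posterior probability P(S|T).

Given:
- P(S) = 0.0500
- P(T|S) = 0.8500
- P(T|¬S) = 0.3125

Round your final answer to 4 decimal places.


Bayes' theorem: P(S|T) = P(T|S) × P(S) / P(T)

Step 1: Calculate P(T) using law of total probability
P(T) = P(T|S)P(S) + P(T|¬S)P(¬S)
     = 0.8500 × 0.0500 + 0.3125 × 0.9500
     = 0.04250000 + 0.29687500
     = 0.33937500

Step 2: Apply Bayes' theorem
P(S|T) = P(T|S) × P(S) / P(T)
       = 0.04250000 / 0.33937500
       = 0.1252


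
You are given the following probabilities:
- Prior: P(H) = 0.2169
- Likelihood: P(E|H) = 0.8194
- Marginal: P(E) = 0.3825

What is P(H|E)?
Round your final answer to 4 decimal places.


Using Bayes' theorem:

P(H|E) = P(E|H) × P(H) / P(E)
       = 0.8194 × 0.2169 / 0.3825
       = 0.17772786 / 0.3825
       = 0.4646

The evidence strengthens our belief in H.
Prior: 0.2169 → Posterior: 0.4646


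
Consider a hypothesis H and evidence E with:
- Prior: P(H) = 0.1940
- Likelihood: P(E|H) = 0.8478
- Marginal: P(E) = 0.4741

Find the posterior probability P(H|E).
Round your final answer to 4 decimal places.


Using Bayes' theorem:

P(H|E) = P(E|H) × P(H) / P(E)
       = 0.8478 × 0.1940 / 0.4741
       = 0.16447320 / 0.4741
       = 0.3469

The evidence strengthens our belief in H.
Prior: 0.1940 → Posterior: 0.3469


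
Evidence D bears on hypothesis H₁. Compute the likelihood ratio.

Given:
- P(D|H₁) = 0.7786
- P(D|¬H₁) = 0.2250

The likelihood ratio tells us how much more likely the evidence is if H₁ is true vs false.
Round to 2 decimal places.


Likelihood Ratio (LR) = P(D|H₁) / P(D|¬H₁)

LR = 0.7786 / 0.2250
   = 3.46

The evidence is 3.46 times more likely if H₁ is true than if H₁ is false.
Since LR > 1, the evidence supports H₁ over ¬H₁.


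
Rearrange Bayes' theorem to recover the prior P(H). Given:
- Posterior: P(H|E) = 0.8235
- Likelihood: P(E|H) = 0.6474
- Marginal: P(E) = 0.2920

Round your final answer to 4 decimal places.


From Bayes' theorem: P(H|E) = P(E|H) × P(H) / P(E)

Rearranging for P(H):
P(H) = P(H|E) × P(E) / P(E|H)
     = 0.8235 × 0.2920 / 0.6474
     = 0.24046200 / 0.6474
     = 0.3714


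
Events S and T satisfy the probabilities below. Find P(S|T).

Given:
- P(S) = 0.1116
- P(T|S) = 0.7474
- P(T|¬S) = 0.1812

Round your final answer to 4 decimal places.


Bayes' theorem: P(S|T) = P(T|S) × P(S) / P(T)

Step 1: Calculate P(T) using law of total probability
P(T) = P(T|S)P(S) + P(T|¬S)P(¬S)
     = 0.7474 × 0.1116 + 0.1812 × 0.8884
     = 0.08340984 + 0.16097808
     = 0.24438792

Step 2: Apply Bayes' theorem
P(S|T) = P(T|S) × P(S) / P(T)
       = 0.08340984 / 0.24438792
       = 0.3413


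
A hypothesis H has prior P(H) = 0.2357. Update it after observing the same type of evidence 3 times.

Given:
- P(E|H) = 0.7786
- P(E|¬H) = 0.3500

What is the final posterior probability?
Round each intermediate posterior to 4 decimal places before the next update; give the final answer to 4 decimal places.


Sequential Bayesian updating:

Initial prior: P(H) = 0.2357

Update 1:
  P(E) = 0.7786 × 0.2357 + 0.3500 × 0.7643 = 0.18351602 + 0.26750500 = 0.45102102
  P(H|E) = 0.18351602 / 0.45102102 = 0.4069

Update 2:
  P(E) = 0.7786 × 0.4069 + 0.3500 × 0.5931 = 0.31681234 + 0.20758500 = 0.52439734
  P(H|E) = 0.31681234 / 0.52439734 = 0.6041

Update 3:
  P(E) = 0.7786 × 0.6041 + 0.3500 × 0.3959 = 0.47035226 + 0.13856500 = 0.60891726
  P(H|E) = 0.47035226 / 0.60891726 = 0.7724

Final posterior: 0.7724


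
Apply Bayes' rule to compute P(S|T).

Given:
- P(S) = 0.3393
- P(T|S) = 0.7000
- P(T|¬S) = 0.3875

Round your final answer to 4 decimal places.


Bayes' theorem: P(S|T) = P(T|S) × P(S) / P(T)

Step 1: Calculate P(T) using law of total probability
P(T) = P(T|S)P(S) + P(T|¬S)P(¬S)
     = 0.7000 × 0.3393 + 0.3875 × 0.6607
     = 0.23751000 + 0.25602125
     = 0.49353125

Step 2: Apply Bayes' theorem
P(S|T) = P(T|S) × P(S) / P(T)
       = 0.23751000 / 0.49353125
       = 0.4812


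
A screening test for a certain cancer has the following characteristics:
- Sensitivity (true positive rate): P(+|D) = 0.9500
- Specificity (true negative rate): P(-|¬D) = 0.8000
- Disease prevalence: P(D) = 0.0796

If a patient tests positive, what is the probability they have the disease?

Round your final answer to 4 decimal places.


Let D = has disease, + = positive test

Given:
- P(D) = 0.0796 (prevalence)
- P(+|D) = 0.9500 (sensitivity)
- P(-|¬D) = 0.8000 (specificity)
- P(+|¬D) = 0.2000 (false positive rate = 1 - specificity)

Step 1: Find P(+)
P(+) = P(+|D)P(D) + P(+|¬D)P(¬D)
     = 0.9500 × 0.0796 + 0.2000 × 0.9204
     = 0.07562000 + 0.18408000
     = 0.25970000

Step 2: Apply Bayes' theorem for P(D|+)
P(D|+) = P(+|D)P(D) / P(+)
       = 0.07562000 / 0.25970000
       = 0.2912


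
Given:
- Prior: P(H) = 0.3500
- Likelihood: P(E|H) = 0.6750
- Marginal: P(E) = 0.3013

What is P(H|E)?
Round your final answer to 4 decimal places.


Using Bayes' theorem:

P(H|E) = P(E|H) × P(H) / P(E)
       = 0.6750 × 0.3500 / 0.3013
       = 0.23625000 / 0.3013
       = 0.7841

The evidence strengthens our belief in H.
Prior: 0.3500 → Posterior: 0.7841


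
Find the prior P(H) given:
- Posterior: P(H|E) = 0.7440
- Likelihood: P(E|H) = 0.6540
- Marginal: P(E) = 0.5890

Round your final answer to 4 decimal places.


From Bayes' theorem: P(H|E) = P(E|H) × P(H) / P(E)

Rearranging for P(H):
P(H) = P(H|E) × P(E) / P(E|H)
     = 0.7440 × 0.5890 / 0.6540
     = 0.43821600 / 0.6540
     = 0.6701


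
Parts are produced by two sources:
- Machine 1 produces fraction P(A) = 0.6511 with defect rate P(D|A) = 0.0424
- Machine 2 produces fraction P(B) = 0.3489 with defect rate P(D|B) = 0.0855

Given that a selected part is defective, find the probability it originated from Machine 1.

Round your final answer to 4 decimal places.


Let A = from Machine 1, D = defective

Given:
- P(A) = 0.6511, P(B) = 0.3489
- P(D|A) = 0.0424, P(D|B) = 0.0855

Step 1: Find P(D)
P(D) = P(D|A)P(A) + P(D|B)P(B)
     = 0.0424 × 0.6511 + 0.0855 × 0.3489
     = 0.02760664 + 0.02983095
     = 0.05743759

Step 2: Apply Bayes' theorem
P(A|D) = P(D|A)P(A) / P(D)
       = 0.02760664 / 0.05743759
       = 0.4806


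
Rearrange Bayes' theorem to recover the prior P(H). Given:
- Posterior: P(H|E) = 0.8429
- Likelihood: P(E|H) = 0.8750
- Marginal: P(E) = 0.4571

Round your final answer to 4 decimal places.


From Bayes' theorem: P(H|E) = P(E|H) × P(H) / P(E)

Rearranging for P(H):
P(H) = P(H|E) × P(E) / P(E|H)
     = 0.8429 × 0.4571 / 0.8750
     = 0.38528959 / 0.8750
     = 0.4403


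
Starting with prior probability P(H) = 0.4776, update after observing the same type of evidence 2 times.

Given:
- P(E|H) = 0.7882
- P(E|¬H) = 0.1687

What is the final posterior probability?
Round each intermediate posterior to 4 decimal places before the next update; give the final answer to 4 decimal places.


Sequential Bayesian updating:

Initial prior: P(H) = 0.4776

Update 1:
  P(E) = 0.7882 × 0.4776 + 0.1687 × 0.5224 = 0.37644432 + 0.08812888 = 0.46457320
  P(H|E) = 0.37644432 / 0.46457320 = 0.8103

Update 2:
  P(E) = 0.7882 × 0.8103 + 0.1687 × 0.1897 = 0.63867846 + 0.03200239 = 0.67068085
  P(H|E) = 0.63867846 / 0.67068085 = 0.9523

Final posterior: 0.9523


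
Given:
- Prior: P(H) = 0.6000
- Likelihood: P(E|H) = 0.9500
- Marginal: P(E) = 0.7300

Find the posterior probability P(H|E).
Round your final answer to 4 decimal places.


Using Bayes' theorem:

P(H|E) = P(E|H) × P(H) / P(E)
       = 0.9500 × 0.6000 / 0.7300
       = 0.57000000 / 0.7300
       = 0.7808

The evidence strengthens our belief in H.
Prior: 0.6000 → Posterior: 0.7808


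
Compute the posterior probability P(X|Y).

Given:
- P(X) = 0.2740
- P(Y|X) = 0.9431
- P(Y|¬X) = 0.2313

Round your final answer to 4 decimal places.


Bayes' theorem: P(X|Y) = P(Y|X) × P(X) / P(Y)

Step 1: Calculate P(Y) using law of total probability
P(Y) = P(Y|X)P(X) + P(Y|¬X)P(¬X)
     = 0.9431 × 0.2740 + 0.2313 × 0.7260
     = 0.25840940 + 0.16792380
     = 0.42633320

Step 2: Apply Bayes' theorem
P(X|Y) = P(Y|X) × P(X) / P(Y)
       = 0.25840940 / 0.42633320
       = 0.6061


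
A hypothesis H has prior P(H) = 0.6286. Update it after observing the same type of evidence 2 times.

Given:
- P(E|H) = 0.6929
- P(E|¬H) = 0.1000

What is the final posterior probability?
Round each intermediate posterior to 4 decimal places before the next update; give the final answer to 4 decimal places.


Sequential Bayesian updating:

Initial prior: P(H) = 0.6286

Update 1:
  P(E) = 0.6929 × 0.6286 + 0.1000 × 0.3714 = 0.43555694 + 0.03714000 = 0.47269694
  P(H|E) = 0.43555694 / 0.47269694 = 0.9214

Update 2:
  P(E) = 0.6929 × 0.9214 + 0.1000 × 0.0786 = 0.63843806 + 0.00786000 = 0.64629806
  P(H|E) = 0.63843806 / 0.64629806 = 0.9878

Final posterior: 0.9878


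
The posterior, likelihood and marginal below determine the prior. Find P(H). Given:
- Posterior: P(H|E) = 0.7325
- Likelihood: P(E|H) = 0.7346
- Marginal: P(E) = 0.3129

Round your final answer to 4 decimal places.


From Bayes' theorem: P(H|E) = P(E|H) × P(H) / P(E)

Rearranging for P(H):
P(H) = P(H|E) × P(E) / P(E|H)
     = 0.7325 × 0.3129 / 0.7346
     = 0.22919925 / 0.7346
     = 0.3120


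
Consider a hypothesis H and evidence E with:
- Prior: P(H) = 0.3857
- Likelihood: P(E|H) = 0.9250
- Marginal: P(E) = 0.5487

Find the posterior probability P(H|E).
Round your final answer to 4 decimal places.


Using Bayes' theorem:

P(H|E) = P(E|H) × P(H) / P(E)
       = 0.9250 × 0.3857 / 0.5487
       = 0.35677250 / 0.5487
       = 0.6502

The evidence strengthens our belief in H.
Prior: 0.3857 → Posterior: 0.6502
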